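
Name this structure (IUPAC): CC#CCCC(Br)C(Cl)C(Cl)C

Counting along the main chain through the multiple bond gives 9 carbons: the parent is nonane.
There is one C≡C triple bond, indicated by the ending -yne.
Choose the numbering such that numbering from this end puts the triple bond at C-2 rather than C-7.
With this numbering: the triple bond between C-2 and C-3; a bromo group at C-6; chloro groups at C-7 and C-8.
Substituent prefixes are cited in alphabetical order (multiplying prefixes like di-/tri- are ignored for ordering).
The name is 6-bromo-7,8-dichloronon-2-yne.

6-bromo-7,8-dichloronon-2-yne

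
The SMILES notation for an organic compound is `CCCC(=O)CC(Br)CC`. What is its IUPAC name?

6-bromooctan-4-one

The longest carbon chain that includes the carbonyl has 8 carbons, so the parent hydride is octane.
The highest-priority functional group is a ketone (C=O on an internal carbon), so the name ends in -one.
The numbering direction is chosen so that numbering from this end puts the carbonyl group at C-4 rather than C-5.
This places the carbonyl at C-4; a bromo group at C-6.
Assembling the pieces gives 6-bromooctan-4-one.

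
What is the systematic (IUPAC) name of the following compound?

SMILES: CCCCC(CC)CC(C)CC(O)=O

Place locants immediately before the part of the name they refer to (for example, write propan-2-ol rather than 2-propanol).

The longest chain bearing the –COOH group is 9 carbons long (nonane).
The principal characteristic group is a carboxylic acid (terminal –COOH), named with the suffix -oic acid.
Number the chain so that the carboxylic acid carbon is C-1 by definition.
That gives an ethyl group at C-5; a methyl group at C-3.
The substituents are ordered alphabetically, ignoring any di-/tri- multipliers.
The name is 5-ethyl-3-methylnonanoic acid.

5-ethyl-3-methylnonanoic acid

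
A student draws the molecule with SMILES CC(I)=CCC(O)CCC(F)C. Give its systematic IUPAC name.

8-fluoro-2-iodonon-2-en-5-ol

The longest chain bearing the –OH group and the multiple bond is 9 carbons long (nonane).
The highest-priority functional group is an alcohol (–OH), so the name ends in -ol.
There is one C=C double bond, indicated by the ending -ene.
Number the chain so that numbering from this end puts the double bond at C-2 rather than C-7.
That gives the hydroxyl at C-5; the double bond between C-2 and C-3; a fluoro group at C-8; an iodo group at C-2.
Substituent prefixes are cited in alphabetical order (multiplying prefixes like di-/tri- are ignored for ordering).
The name is 8-fluoro-2-iodonon-2-en-5-ol.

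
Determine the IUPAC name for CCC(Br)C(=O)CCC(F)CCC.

The longest chain bearing the carbonyl is 10 carbons long (decane).
The principal characteristic group is a ketone (C=O on an internal carbon), named with the suffix -one.
The numbering direction is chosen so that numbering from this end puts the carbonyl group at C-4 rather than C-7.
This places the carbonyl at C-4; a bromo group at C-3; a fluoro group at C-7.
The substituents are ordered alphabetically, ignoring any di-/tri- multipliers.
Assembling the pieces gives 3-bromo-7-fluorodecan-4-one.

3-bromo-7-fluorodecan-4-one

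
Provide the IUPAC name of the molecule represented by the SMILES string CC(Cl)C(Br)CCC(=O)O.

The longest carbon chain that includes the –COOH group has 6 carbons, so the parent hydride is hexane.
The principal characteristic group is a carboxylic acid (terminal –COOH), named with the suffix -oic acid.
Choose the numbering such that the carboxylic acid carbon is C-1 by definition.
That gives a bromo group at C-4; a chloro group at C-5.
The substituents are ordered alphabetically, ignoring any di-/tri- multipliers.
Putting it together: 4-bromo-5-chlorohexanoic acid.

4-bromo-5-chlorohexanoic acid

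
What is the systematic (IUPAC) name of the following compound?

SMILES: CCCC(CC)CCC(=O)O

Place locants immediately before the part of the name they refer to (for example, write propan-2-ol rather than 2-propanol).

Counting along the main chain through the –COOH group gives 7 carbons: the parent is heptane.
A carboxylic acid (terminal –COOH) is the principal characteristic group, giving the suffix -oic acid.
Number the chain so that the carboxylic acid carbon is C-1 by definition.
With this numbering: an ethyl group at C-4.
Assembling the pieces gives 4-ethylheptanoic acid.

4-ethylheptanoic acid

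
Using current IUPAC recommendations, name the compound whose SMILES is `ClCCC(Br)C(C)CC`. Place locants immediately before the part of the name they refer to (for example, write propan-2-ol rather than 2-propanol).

The parent chain contains 6 carbons (hexane).
The numbering direction is chosen so that the substituent locant set {1,3,4} is lower than {3,4,6} at the first point of difference.
With this numbering: a bromo group at C-3; a chloro group at C-1; a methyl group at C-4.
Substituent prefixes are cited in alphabetical order (multiplying prefixes like di-/tri- are ignored for ordering).
Putting it together: 3-bromo-1-chloro-4-methylhexane.

3-bromo-1-chloro-4-methylhexane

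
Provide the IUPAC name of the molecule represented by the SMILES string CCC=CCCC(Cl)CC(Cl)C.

7,9-dichlorodec-3-ene

Counting along the main chain through the multiple bond gives 10 carbons: the parent is decane.
A C=C double bond in the chain gives the infix -ene-.
Choose the numbering such that numbering from this end puts the double bond at C-3 rather than C-7.
This places the double bond between C-3 and C-4; chloro groups at C-7 and C-9.
Assembling the pieces gives 7,9-dichlorodec-3-ene.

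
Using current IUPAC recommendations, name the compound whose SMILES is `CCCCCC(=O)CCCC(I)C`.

2-iodoundecan-6-one

Counting along the main chain through the carbonyl gives 11 carbons: the parent is undecane.
The principal characteristic group is a ketone (C=O on an internal carbon), named with the suffix -one.
Number the chain so that the substituent locant set {2} is lower than {10} at the first point of difference.
With this numbering: the carbonyl at C-6; an iodo group at C-2.
The name is 2-iodoundecan-6-one.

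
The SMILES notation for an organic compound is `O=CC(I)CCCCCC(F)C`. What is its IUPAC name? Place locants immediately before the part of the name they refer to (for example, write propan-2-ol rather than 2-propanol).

8-fluoro-2-iodononanal

The longest carbon chain that includes the –CHO group has 9 carbons, so the parent hydride is nonane.
The highest-priority functional group is an aldehyde (terminal –CHO), so the name ends in -al.
The numbering direction is chosen so that the aldehyde carbon is C-1 by definition.
With this numbering: a fluoro group at C-8; an iodo group at C-2.
Prefixes are listed alphabetically: fluoro, iodo.
The name is 8-fluoro-2-iodononanal.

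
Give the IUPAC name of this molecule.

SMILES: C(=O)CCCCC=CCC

non-6-enal

The longest chain bearing the –CHO group and the multiple bond is 9 carbons long (nonane).
The highest-priority functional group is an aldehyde (terminal –CHO), so the name ends in -al.
A C=C double bond in the chain gives the infix -ene-.
Number the chain so that the aldehyde carbon is C-1 by definition.
With this numbering: the double bond between C-6 and C-7.
Putting it together: non-6-enal.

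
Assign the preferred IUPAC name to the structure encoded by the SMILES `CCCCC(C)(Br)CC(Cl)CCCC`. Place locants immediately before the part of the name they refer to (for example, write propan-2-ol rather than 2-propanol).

The longest carbon chain is 11 atoms: the parent is undecane.
Choose the numbering such that the substituent locant set {5,5,7} is lower than {5,7,7} at the first point of difference.
That gives a bromo group at C-5; a chloro group at C-7; a methyl group at C-5.
Substituent prefixes are cited in alphabetical order (multiplying prefixes like di-/tri- are ignored for ordering).
The name is 5-bromo-7-chloro-5-methylundecane.

5-bromo-7-chloro-5-methylundecane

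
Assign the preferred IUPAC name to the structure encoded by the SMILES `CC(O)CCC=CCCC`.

non-5-en-2-ol

The longest chain bearing the –OH group and the multiple bond is 9 carbons long (nonane).
An alcohol (–OH) is the principal characteristic group, giving the suffix -ol.
The chain contains a C=C double bond, so the unsaturation ending is -ene.
Number the chain so that numbering from this end puts the hydroxyl group at C-2 rather than C-8.
With this numbering: the hydroxyl at C-2; the double bond between C-5 and C-6.
Putting it together: non-5-en-2-ol.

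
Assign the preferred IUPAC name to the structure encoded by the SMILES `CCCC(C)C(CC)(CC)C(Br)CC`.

The longest carbon chain is 8 atoms: the parent is octane.
The numbering direction is chosen so that the substituent locant set {3,4,4,5} is lower than {4,5,5,6} at the first point of difference.
With this numbering: a bromo group at C-3; two ethyl groups at C-4; a methyl group at C-5.
The substituents are ordered alphabetically, ignoring any di-/tri- multipliers.
The name is 3-bromo-4,4-diethyl-5-methyloctane.

3-bromo-4,4-diethyl-5-methyloctane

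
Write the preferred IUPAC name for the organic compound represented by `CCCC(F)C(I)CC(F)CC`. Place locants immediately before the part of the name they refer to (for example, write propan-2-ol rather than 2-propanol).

The parent chain contains 9 carbons (nonane).
Choose the numbering such that the substituent locant set {3,5,6} is lower than {4,5,7} at the first point of difference.
With this numbering: fluoro groups at C-3 and C-6; an iodo group at C-5.
The substituents are ordered alphabetically, ignoring any di-/tri- multipliers.
Assembling the pieces gives 3,6-difluoro-5-iodononane.

3,6-difluoro-5-iodononane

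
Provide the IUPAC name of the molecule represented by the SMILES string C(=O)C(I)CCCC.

Counting along the main chain through the –CHO group gives 6 carbons: the parent is hexane.
The principal characteristic group is an aldehyde (terminal –CHO), named with the suffix -al.
Number the chain so that the aldehyde carbon is C-1 by definition.
That gives an iodo group at C-2.
Assembling the pieces gives 2-iodohexanal.

2-iodohexanal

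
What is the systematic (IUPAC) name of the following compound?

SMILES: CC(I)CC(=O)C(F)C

2-fluoro-5-iodohexan-3-one

The longest carbon chain that includes the carbonyl has 6 carbons, so the parent hydride is hexane.
The highest-priority functional group is a ketone (C=O on an internal carbon), so the name ends in -one.
The numbering direction is chosen so that numbering from this end puts the carbonyl group at C-3 rather than C-4.
With this numbering: the carbonyl at C-3; a fluoro group at C-2; an iodo group at C-5.
Prefixes are listed alphabetically: fluoro, iodo.
The name is 2-fluoro-5-iodohexan-3-one.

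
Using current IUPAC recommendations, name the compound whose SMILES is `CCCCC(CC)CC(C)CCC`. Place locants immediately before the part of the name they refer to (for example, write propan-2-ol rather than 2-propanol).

6-ethyl-4-methyldecane

The longest carbon chain is 10 atoms: the parent is decane.
Choose the numbering such that the substituent locant set {4,6} is lower than {5,7} at the first point of difference.
With this numbering: an ethyl group at C-6; a methyl group at C-4.
Substituent prefixes are cited in alphabetical order (multiplying prefixes like di-/tri- are ignored for ordering).
Assembling the pieces gives 6-ethyl-4-methyldecane.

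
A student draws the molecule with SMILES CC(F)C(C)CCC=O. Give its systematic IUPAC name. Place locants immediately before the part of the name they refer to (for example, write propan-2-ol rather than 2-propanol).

5-fluoro-4-methylhexanal

The longest carbon chain that includes the –CHO group has 6 carbons, so the parent hydride is hexane.
The principal characteristic group is an aldehyde (terminal –CHO), named with the suffix -al.
The numbering direction is chosen so that the aldehyde carbon is C-1 by definition.
That gives a fluoro group at C-5; a methyl group at C-4.
The substituents are ordered alphabetically, ignoring any di-/tri- multipliers.
Putting it together: 5-fluoro-4-methylhexanal.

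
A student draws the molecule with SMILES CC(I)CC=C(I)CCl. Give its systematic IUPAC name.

The longest chain bearing the multiple bond is 6 carbons long (hexane).
The chain contains a C=C double bond, so the unsaturation ending is -ene.
Choose the numbering such that numbering from this end puts the double bond at C-2 rather than C-4.
This places the double bond between C-2 and C-3; a chloro group at C-1; iodo groups at C-2 and C-5.
Substituent prefixes are cited in alphabetical order (multiplying prefixes like di-/tri- are ignored for ordering).
Putting it together: 1-chloro-2,5-diiodohex-2-ene.

1-chloro-2,5-diiodohex-2-ene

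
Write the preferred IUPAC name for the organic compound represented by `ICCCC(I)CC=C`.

The longest chain bearing the multiple bond is 7 carbons long (heptane).
There is one C=C double bond, indicated by the ending -ene.
Choose the numbering such that numbering from this end puts the double bond at C-1 rather than C-6.
This places the double bond between C-1 and C-2; iodo groups at C-4 and C-7.
The name is 4,7-diiodohept-1-ene.

4,7-diiodohept-1-ene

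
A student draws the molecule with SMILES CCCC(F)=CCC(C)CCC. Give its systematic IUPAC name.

4-fluoro-7-methyldec-4-ene

The longest chain bearing the multiple bond is 10 carbons long (decane).
A C=C double bond in the chain gives the infix -ene-.
Number the chain so that numbering from this end puts the double bond at C-4 rather than C-6.
This places the double bond between C-4 and C-5; a fluoro group at C-4; a methyl group at C-7.
The substituents are ordered alphabetically, ignoring any di-/tri- multipliers.
Assembling the pieces gives 4-fluoro-7-methyldec-4-ene.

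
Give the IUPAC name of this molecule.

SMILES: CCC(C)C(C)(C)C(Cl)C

The longest continuous carbon chain has 6 atoms, so the parent hydride is hexane.
Number the chain so that the substituent locant set {2,3,3,4} is lower than {3,4,4,5} at the first point of difference.
With this numbering: a chloro group at C-2; methyl groups at C-3 (×2) and C-4.
The substituents are ordered alphabetically, ignoring any di-/tri- multipliers.
The name is 2-chloro-3,3,4-trimethylhexane.

2-chloro-3,3,4-trimethylhexane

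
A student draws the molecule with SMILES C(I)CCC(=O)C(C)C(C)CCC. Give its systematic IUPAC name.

1-iodo-5,6-dimethylnonan-4-one

Counting along the main chain through the carbonyl gives 9 carbons: the parent is nonane.
A ketone (C=O on an internal carbon) is the principal characteristic group, giving the suffix -one.
The numbering direction is chosen so that numbering from this end puts the carbonyl group at C-4 rather than C-6.
With this numbering: the carbonyl at C-4; an iodo group at C-1; methyl groups at C-5 and C-6.
The substituents are ordered alphabetically, ignoring any di-/tri- multipliers.
Assembling the pieces gives 1-iodo-5,6-dimethylnonan-4-one.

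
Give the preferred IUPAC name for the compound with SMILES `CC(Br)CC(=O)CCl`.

4-bromo-1-chloropentan-2-one

The longest chain bearing the carbonyl is 5 carbons long (pentane).
The principal characteristic group is a ketone (C=O on an internal carbon), named with the suffix -one.
Number the chain so that numbering from this end puts the carbonyl group at C-2 rather than C-4.
This places the carbonyl at C-2; a bromo group at C-4; a chloro group at C-1.
Prefixes are listed alphabetically: bromo, chloro.
The name is 4-bromo-1-chloropentan-2-one.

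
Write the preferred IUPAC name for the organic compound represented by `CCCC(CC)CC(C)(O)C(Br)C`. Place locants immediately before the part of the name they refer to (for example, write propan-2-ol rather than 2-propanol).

2-bromo-5-ethyl-3-methyloctan-3-ol

The longest chain bearing the –OH group is 8 carbons long (octane).
The highest-priority functional group is an alcohol (–OH), so the name ends in -ol.
Choose the numbering such that numbering from this end puts the hydroxyl group at C-3 rather than C-6.
With this numbering: the hydroxyl at C-3; a bromo group at C-2; an ethyl group at C-5; a methyl group at C-3.
Substituent prefixes are cited in alphabetical order (multiplying prefixes like di-/tri- are ignored for ordering).
Putting it together: 2-bromo-5-ethyl-3-methyloctan-3-ol.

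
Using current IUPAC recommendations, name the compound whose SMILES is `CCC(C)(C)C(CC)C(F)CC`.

4-ethyl-5-fluoro-3,3-dimethylheptane

The longest continuous carbon chain has 7 atoms, so the parent hydride is heptane.
Number the chain so that the substituent locant set {3,3,4,5} is lower than {3,4,5,5} at the first point of difference.
With this numbering: an ethyl group at C-4; a fluoro group at C-5; two methyl groups at C-3.
Substituent prefixes are cited in alphabetical order (multiplying prefixes like di-/tri- are ignored for ordering).
The name is 4-ethyl-5-fluoro-3,3-dimethylheptane.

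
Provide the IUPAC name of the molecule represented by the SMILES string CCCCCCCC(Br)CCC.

The longest continuous carbon chain has 11 atoms, so the parent hydride is undecane.
The numbering direction is chosen so that the substituent locant set {4} is lower than {8} at the first point of difference.
This places a bromo group at C-4.
Assembling the pieces gives 4-bromoundecane.

4-bromoundecane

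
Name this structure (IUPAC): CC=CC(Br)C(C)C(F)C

The longest carbon chain that includes the multiple bond has 7 carbons, so the parent hydride is heptane.
A C=C double bond in the chain gives the infix -ene-.
Number the chain so that numbering from this end puts the double bond at C-2 rather than C-5.
With this numbering: the double bond between C-2 and C-3; a bromo group at C-4; a fluoro group at C-6; a methyl group at C-5.
The substituents are ordered alphabetically, ignoring any di-/tri- multipliers.
Assembling the pieces gives 4-bromo-6-fluoro-5-methylhept-2-ene.

4-bromo-6-fluoro-5-methylhept-2-ene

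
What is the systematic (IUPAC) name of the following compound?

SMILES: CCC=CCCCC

oct-3-ene

The longest chain bearing the multiple bond is 8 carbons long (octane).
A C=C double bond in the chain gives the infix -ene-.
Choose the numbering such that numbering from this end puts the double bond at C-3 rather than C-5.
With this numbering: the double bond between C-3 and C-4.
Assembling the pieces gives oct-3-ene.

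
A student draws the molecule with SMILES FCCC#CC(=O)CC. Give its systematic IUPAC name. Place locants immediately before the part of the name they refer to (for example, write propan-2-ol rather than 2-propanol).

The longest carbon chain that includes the carbonyl and the multiple bond has 7 carbons, so the parent hydride is heptane.
A ketone (C=O on an internal carbon) is the principal characteristic group, giving the suffix -one.
The chain contains a C≡C triple bond, so the unsaturation ending is -yne.
The numbering direction is chosen so that numbering from this end puts the carbonyl group at C-3 rather than C-5.
That gives the carbonyl at C-3; the triple bond between C-4 and C-5; a fluoro group at C-7.
Assembling the pieces gives 7-fluorohept-4-yn-3-one.

7-fluorohept-4-yn-3-one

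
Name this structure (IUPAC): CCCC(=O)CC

hexan-3-one

The longest chain bearing the carbonyl is 6 carbons long (hexane).
The highest-priority functional group is a ketone (C=O on an internal carbon), so the name ends in -one.
Number the chain so that numbering from this end puts the carbonyl group at C-3 rather than C-4.
With this numbering: the carbonyl at C-3.
Putting it together: hexan-3-one.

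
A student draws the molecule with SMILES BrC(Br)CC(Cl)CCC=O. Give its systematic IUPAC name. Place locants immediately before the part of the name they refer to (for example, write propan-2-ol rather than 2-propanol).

6,6-dibromo-4-chlorohexanal

Counting along the main chain through the –CHO group gives 6 carbons: the parent is hexane.
The highest-priority functional group is an aldehyde (terminal –CHO), so the name ends in -al.
The numbering direction is chosen so that the aldehyde carbon is C-1 by definition.
This places two bromo groups at C-6; a chloro group at C-4.
Substituent prefixes are cited in alphabetical order (multiplying prefixes like di-/tri- are ignored for ordering).
Putting it together: 6,6-dibromo-4-chlorohexanal.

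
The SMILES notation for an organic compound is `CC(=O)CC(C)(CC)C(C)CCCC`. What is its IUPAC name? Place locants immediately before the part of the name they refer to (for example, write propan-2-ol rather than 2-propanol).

Counting along the main chain through the carbonyl gives 9 carbons: the parent is nonane.
A ketone (C=O on an internal carbon) is the principal characteristic group, giving the suffix -one.
The numbering direction is chosen so that numbering from this end puts the carbonyl group at C-2 rather than C-8.
That gives the carbonyl at C-2; an ethyl group at C-4; methyl groups at C-4 and C-5.
Substituent prefixes are cited in alphabetical order (multiplying prefixes like di-/tri- are ignored for ordering).
Assembling the pieces gives 4-ethyl-4,5-dimethylnonan-2-one.

4-ethyl-4,5-dimethylnonan-2-one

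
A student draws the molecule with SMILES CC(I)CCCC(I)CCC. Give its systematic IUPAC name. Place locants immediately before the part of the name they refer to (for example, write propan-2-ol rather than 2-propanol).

The parent chain contains 9 carbons (nonane).
Number the chain so that the substituent locant set {2,6} is lower than {4,8} at the first point of difference.
That gives iodo groups at C-2 and C-6.
Putting it together: 2,6-diiodononane.

2,6-diiodononane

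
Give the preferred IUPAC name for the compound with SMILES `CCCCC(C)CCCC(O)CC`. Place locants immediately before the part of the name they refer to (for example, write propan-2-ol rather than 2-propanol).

Counting along the main chain through the –OH group gives 11 carbons: the parent is undecane.
An alcohol (–OH) is the principal characteristic group, giving the suffix -ol.
The numbering direction is chosen so that numbering from this end puts the hydroxyl group at C-3 rather than C-9.
This places the hydroxyl at C-3; a methyl group at C-7.
The name is 7-methylundecan-3-ol.

7-methylundecan-3-ol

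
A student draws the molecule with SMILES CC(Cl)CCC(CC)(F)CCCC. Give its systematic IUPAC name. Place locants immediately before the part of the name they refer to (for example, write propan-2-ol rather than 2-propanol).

The longest continuous carbon chain has 9 atoms, so the parent hydride is nonane.
Number the chain so that the substituent locant set {2,5,5} is lower than {5,5,8} at the first point of difference.
With this numbering: a chloro group at C-2; an ethyl group at C-5; a fluoro group at C-5.
Prefixes are listed alphabetically: chloro, ethyl, fluoro.
Putting it together: 2-chloro-5-ethyl-5-fluorononane.

2-chloro-5-ethyl-5-fluorononane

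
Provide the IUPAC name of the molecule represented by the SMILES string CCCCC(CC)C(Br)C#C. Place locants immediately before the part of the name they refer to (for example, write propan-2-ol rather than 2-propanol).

3-bromo-4-ethyloct-1-yne

The longest carbon chain that includes the multiple bond has 8 carbons, so the parent hydride is octane.
The chain contains a C≡C triple bond, so the unsaturation ending is -yne.
Choose the numbering such that numbering from this end puts the triple bond at C-1 rather than C-7.
This places the triple bond between C-1 and C-2; a bromo group at C-3; an ethyl group at C-4.
The substituents are ordered alphabetically, ignoring any di-/tri- multipliers.
The name is 3-bromo-4-ethyloct-1-yne.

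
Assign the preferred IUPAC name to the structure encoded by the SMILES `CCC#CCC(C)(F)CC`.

Counting along the main chain through the multiple bond gives 8 carbons: the parent is octane.
A C≡C triple bond in the chain gives the infix -yne-.
The numbering direction is chosen so that numbering from this end puts the triple bond at C-3 rather than C-5.
With this numbering: the triple bond between C-3 and C-4; a fluoro group at C-6; a methyl group at C-6.
The substituents are ordered alphabetically, ignoring any di-/tri- multipliers.
Assembling the pieces gives 6-fluoro-6-methyloct-3-yne.

6-fluoro-6-methyloct-3-yne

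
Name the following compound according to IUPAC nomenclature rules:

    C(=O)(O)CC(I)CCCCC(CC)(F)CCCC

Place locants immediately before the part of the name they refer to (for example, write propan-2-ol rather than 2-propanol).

8-ethyl-8-fluoro-3-iodododecanoic acid

Counting along the main chain through the –COOH group gives 12 carbons: the parent is dodecane.
A carboxylic acid (terminal –COOH) is the principal characteristic group, giving the suffix -oic acid.
Choose the numbering such that the carboxylic acid carbon is C-1 by definition.
That gives an ethyl group at C-8; a fluoro group at C-8; an iodo group at C-3.
The substituents are ordered alphabetically, ignoring any di-/tri- multipliers.
The name is 8-ethyl-8-fluoro-3-iodododecanoic acid.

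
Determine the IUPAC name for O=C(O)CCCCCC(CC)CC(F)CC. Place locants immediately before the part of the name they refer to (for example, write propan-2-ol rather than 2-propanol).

The longest chain bearing the –COOH group is 11 carbons long (undecane).
The highest-priority functional group is a carboxylic acid (terminal –COOH), so the name ends in -oic acid.
The numbering direction is chosen so that the carboxylic acid carbon is C-1 by definition.
This places an ethyl group at C-7; a fluoro group at C-9.
Substituent prefixes are cited in alphabetical order (multiplying prefixes like di-/tri- are ignored for ordering).
The name is 7-ethyl-9-fluoroundecanoic acid.

7-ethyl-9-fluoroundecanoic acid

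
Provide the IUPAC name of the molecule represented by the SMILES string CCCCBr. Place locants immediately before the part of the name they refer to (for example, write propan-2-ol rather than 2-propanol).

The longest continuous carbon chain has 4 atoms, so the parent hydride is butane.
The numbering direction is chosen so that the substituent locant set {1} is lower than {4} at the first point of difference.
With this numbering: a bromo group at C-1.
The name is 1-bromobutane.

1-bromobutane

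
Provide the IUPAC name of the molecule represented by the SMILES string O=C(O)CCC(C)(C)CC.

4,4-dimethylhexanoic acid

The longest chain bearing the –COOH group is 6 carbons long (hexane).
The principal characteristic group is a carboxylic acid (terminal –COOH), named with the suffix -oic acid.
Choose the numbering such that the carboxylic acid carbon is C-1 by definition.
This places two methyl groups at C-4.
Assembling the pieces gives 4,4-dimethylhexanoic acid.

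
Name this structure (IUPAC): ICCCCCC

The longest carbon chain is 6 atoms: the parent is hexane.
Number the chain so that the substituent locant set {1} is lower than {6} at the first point of difference.
This places an iodo group at C-1.
The name is 1-iodohexane.

1-iodohexane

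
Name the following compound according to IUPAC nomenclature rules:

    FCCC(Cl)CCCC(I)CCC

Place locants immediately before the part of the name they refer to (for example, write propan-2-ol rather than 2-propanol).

3-chloro-1-fluoro-7-iododecane

The parent chain contains 10 carbons (decane).
Choose the numbering such that the substituent locant set {1,3,7} is lower than {4,8,10} at the first point of difference.
That gives a chloro group at C-3; a fluoro group at C-1; an iodo group at C-7.
The substituents are ordered alphabetically, ignoring any di-/tri- multipliers.
Assembling the pieces gives 3-chloro-1-fluoro-7-iododecane.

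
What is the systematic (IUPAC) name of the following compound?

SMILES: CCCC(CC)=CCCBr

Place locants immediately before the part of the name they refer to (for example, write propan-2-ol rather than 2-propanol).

1-bromo-4-ethylhept-3-ene

The longest carbon chain that includes the multiple bond has 7 carbons, so the parent hydride is heptane.
There is one C=C double bond, indicated by the ending -ene.
The numbering direction is chosen so that numbering from this end puts the double bond at C-3 rather than C-4.
With this numbering: the double bond between C-3 and C-4; a bromo group at C-1; an ethyl group at C-4.
The substituents are ordered alphabetically, ignoring any di-/tri- multipliers.
Assembling the pieces gives 1-bromo-4-ethylhept-3-ene.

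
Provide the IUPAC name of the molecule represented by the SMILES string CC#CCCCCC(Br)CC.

The longest chain bearing the multiple bond is 10 carbons long (decane).
The chain contains a C≡C triple bond, so the unsaturation ending is -yne.
Number the chain so that numbering from this end puts the triple bond at C-2 rather than C-8.
With this numbering: the triple bond between C-2 and C-3; a bromo group at C-8.
The name is 8-bromodec-2-yne.

8-bromodec-2-yne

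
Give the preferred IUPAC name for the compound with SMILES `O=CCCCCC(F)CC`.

The longest chain bearing the –CHO group is 8 carbons long (octane).
The highest-priority functional group is an aldehyde (terminal –CHO), so the name ends in -al.
Number the chain so that the aldehyde carbon is C-1 by definition.
That gives a fluoro group at C-6.
Putting it together: 6-fluorooctanal.

6-fluorooctanal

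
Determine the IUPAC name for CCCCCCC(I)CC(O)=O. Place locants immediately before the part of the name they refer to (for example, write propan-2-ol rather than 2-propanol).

3-iodononanoic acid

The longest chain bearing the –COOH group is 9 carbons long (nonane).
A carboxylic acid (terminal –COOH) is the principal characteristic group, giving the suffix -oic acid.
The numbering direction is chosen so that the carboxylic acid carbon is C-1 by definition.
That gives an iodo group at C-3.
Assembling the pieces gives 3-iodononanoic acid.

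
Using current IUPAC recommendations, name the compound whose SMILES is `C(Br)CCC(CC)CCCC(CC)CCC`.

1-bromo-4,8-diethylundecane

The longest continuous carbon chain has 11 atoms, so the parent hydride is undecane.
The numbering direction is chosen so that the substituent locant set {1,4,8} is lower than {4,8,11} at the first point of difference.
This places a bromo group at C-1; ethyl groups at C-4 and C-8.
Substituent prefixes are cited in alphabetical order (multiplying prefixes like di-/tri- are ignored for ordering).
Assembling the pieces gives 1-bromo-4,8-diethylundecane.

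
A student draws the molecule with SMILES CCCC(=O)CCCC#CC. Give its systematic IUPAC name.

dec-8-yn-4-one

The longest chain bearing the carbonyl and the multiple bond is 10 carbons long (decane).
The highest-priority functional group is a ketone (C=O on an internal carbon), so the name ends in -one.
The chain contains a C≡C triple bond, so the unsaturation ending is -yne.
Choose the numbering such that numbering from this end puts the carbonyl group at C-4 rather than C-7.
This places the carbonyl at C-4; the triple bond between C-8 and C-9.
Assembling the pieces gives dec-8-yn-4-one.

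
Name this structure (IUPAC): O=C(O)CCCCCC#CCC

Counting along the main chain through the –COOH group and the multiple bond gives 10 carbons: the parent is decane.
A carboxylic acid (terminal –COOH) is the principal characteristic group, giving the suffix -oic acid.
A C≡C triple bond in the chain gives the infix -yne-.
The numbering direction is chosen so that the carboxylic acid carbon is C-1 by definition.
This places the triple bond between C-7 and C-8.
Assembling the pieces gives dec-7-ynoic acid.

dec-7-ynoic acid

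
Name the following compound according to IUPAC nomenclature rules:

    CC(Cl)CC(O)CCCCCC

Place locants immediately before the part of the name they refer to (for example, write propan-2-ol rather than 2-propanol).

2-chlorodecan-4-ol

The longest carbon chain that includes the –OH group has 10 carbons, so the parent hydride is decane.
The highest-priority functional group is an alcohol (–OH), so the name ends in -ol.
Choose the numbering such that numbering from this end puts the hydroxyl group at C-4 rather than C-7.
With this numbering: the hydroxyl at C-4; a chloro group at C-2.
The name is 2-chlorodecan-4-ol.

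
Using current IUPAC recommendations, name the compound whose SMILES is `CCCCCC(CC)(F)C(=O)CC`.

4-ethyl-4-fluorononan-3-one

Counting along the main chain through the carbonyl gives 9 carbons: the parent is nonane.
The highest-priority functional group is a ketone (C=O on an internal carbon), so the name ends in -one.
Choose the numbering such that numbering from this end puts the carbonyl group at C-3 rather than C-7.
That gives the carbonyl at C-3; an ethyl group at C-4; a fluoro group at C-4.
The substituents are ordered alphabetically, ignoring any di-/tri- multipliers.
Assembling the pieces gives 4-ethyl-4-fluorononan-3-one.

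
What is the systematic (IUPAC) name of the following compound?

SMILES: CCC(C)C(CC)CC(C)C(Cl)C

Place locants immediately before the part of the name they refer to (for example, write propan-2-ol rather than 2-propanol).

The longest continuous carbon chain has 8 atoms, so the parent hydride is octane.
Choose the numbering such that the substituent locant set {2,3,5,6} is lower than {3,4,6,7} at the first point of difference.
With this numbering: a chloro group at C-2; an ethyl group at C-5; methyl groups at C-3 and C-6.
Substituent prefixes are cited in alphabetical order (multiplying prefixes like di-/tri- are ignored for ordering).
The name is 2-chloro-5-ethyl-3,6-dimethyloctane.

2-chloro-5-ethyl-3,6-dimethyloctane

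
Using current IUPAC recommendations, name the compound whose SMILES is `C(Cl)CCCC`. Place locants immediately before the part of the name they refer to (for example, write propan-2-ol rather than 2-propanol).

The parent chain contains 5 carbons (pentane).
Number the chain so that the substituent locant set {1} is lower than {5} at the first point of difference.
With this numbering: a chloro group at C-1.
Putting it together: 1-chloropentane.

1-chloropentane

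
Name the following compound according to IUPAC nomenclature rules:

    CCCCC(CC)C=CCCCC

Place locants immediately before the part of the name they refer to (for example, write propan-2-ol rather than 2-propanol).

The longest carbon chain that includes the multiple bond has 11 carbons, so the parent hydride is undecane.
There is one C=C double bond, indicated by the ending -ene.
Choose the numbering such that numbering from this end puts the double bond at C-5 rather than C-6.
That gives the double bond between C-5 and C-6; an ethyl group at C-7.
The name is 7-ethylundec-5-ene.

7-ethylundec-5-ene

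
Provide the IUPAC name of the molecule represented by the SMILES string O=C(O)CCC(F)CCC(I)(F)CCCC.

The longest carbon chain that includes the –COOH group has 11 carbons, so the parent hydride is undecane.
The highest-priority functional group is a carboxylic acid (terminal –COOH), so the name ends in -oic acid.
Choose the numbering such that the carboxylic acid carbon is C-1 by definition.
This places fluoro groups at C-4 and C-7; an iodo group at C-7.
The substituents are ordered alphabetically, ignoring any di-/tri- multipliers.
Putting it together: 4,7-difluoro-7-iodoundecanoic acid.

4,7-difluoro-7-iodoundecanoic acid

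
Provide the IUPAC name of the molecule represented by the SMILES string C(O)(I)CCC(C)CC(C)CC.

1-iodo-4,6-dimethyloctan-1-ol

The longest chain bearing the –OH group is 8 carbons long (octane).
An alcohol (–OH) is the principal characteristic group, giving the suffix -ol.
Choose the numbering such that numbering from this end puts the hydroxyl group at C-1 rather than C-8.
With this numbering: the hydroxyl at C-1; an iodo group at C-1; methyl groups at C-4 and C-6.
Substituent prefixes are cited in alphabetical order (multiplying prefixes like di-/tri- are ignored for ordering).
Assembling the pieces gives 1-iodo-4,6-dimethyloctan-1-ol.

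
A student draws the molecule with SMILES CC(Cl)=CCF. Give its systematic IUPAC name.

3-chloro-1-fluorobut-2-ene

Counting along the main chain through the multiple bond gives 4 carbons: the parent is butane.
There is one C=C double bond, indicated by the ending -ene.
Number the chain so that the substituent locant set {1,3} is lower than {2,4} at the first point of difference.
This places the double bond between C-2 and C-3; a chloro group at C-3; a fluoro group at C-1.
Prefixes are listed alphabetically: chloro, fluoro.
The name is 3-chloro-1-fluorobut-2-ene.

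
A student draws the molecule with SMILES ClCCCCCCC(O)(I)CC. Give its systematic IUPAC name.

Counting along the main chain through the –OH group gives 9 carbons: the parent is nonane.
The principal characteristic group is an alcohol (–OH), named with the suffix -ol.
Choose the numbering such that numbering from this end puts the hydroxyl group at C-3 rather than C-7.
With this numbering: the hydroxyl at C-3; a chloro group at C-9; an iodo group at C-3.
Prefixes are listed alphabetically: chloro, iodo.
Assembling the pieces gives 9-chloro-3-iodononan-3-ol.

9-chloro-3-iodononan-3-ol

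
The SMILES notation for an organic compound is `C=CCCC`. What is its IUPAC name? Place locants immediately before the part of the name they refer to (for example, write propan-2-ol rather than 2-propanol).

pent-1-ene

The longest carbon chain that includes the multiple bond has 5 carbons, so the parent hydride is pentane.
A C=C double bond in the chain gives the infix -ene-.
The numbering direction is chosen so that numbering from this end puts the double bond at C-1 rather than C-4.
This places the double bond between C-1 and C-2.
The name is pent-1-ene.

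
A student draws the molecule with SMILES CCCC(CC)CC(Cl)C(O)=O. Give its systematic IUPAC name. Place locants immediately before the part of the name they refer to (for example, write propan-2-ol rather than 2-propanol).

The longest carbon chain that includes the –COOH group has 7 carbons, so the parent hydride is heptane.
The highest-priority functional group is a carboxylic acid (terminal –COOH), so the name ends in -oic acid.
The numbering direction is chosen so that the carboxylic acid carbon is C-1 by definition.
That gives a chloro group at C-2; an ethyl group at C-4.
The substituents are ordered alphabetically, ignoring any di-/tri- multipliers.
Assembling the pieces gives 2-chloro-4-ethylheptanoic acid.

2-chloro-4-ethylheptanoic acid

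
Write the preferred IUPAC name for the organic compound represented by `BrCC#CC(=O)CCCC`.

The longest carbon chain that includes the carbonyl and the multiple bond has 8 carbons, so the parent hydride is octane.
The principal characteristic group is a ketone (C=O on an internal carbon), named with the suffix -one.
A C≡C triple bond in the chain gives the infix -yne-.
The numbering direction is chosen so that numbering from this end puts the carbonyl group at C-4 rather than C-5.
This places the carbonyl at C-4; the triple bond between C-2 and C-3; a bromo group at C-1.
Assembling the pieces gives 1-bromooct-2-yn-4-one.

1-bromooct-2-yn-4-one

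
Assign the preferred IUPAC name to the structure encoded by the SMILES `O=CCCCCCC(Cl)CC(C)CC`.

The longest chain bearing the –CHO group is 11 carbons long (undecane).
The highest-priority functional group is an aldehyde (terminal –CHO), so the name ends in -al.
Choose the numbering such that the aldehyde carbon is C-1 by definition.
That gives a chloro group at C-7; a methyl group at C-9.
Substituent prefixes are cited in alphabetical order (multiplying prefixes like di-/tri- are ignored for ordering).
Assembling the pieces gives 7-chloro-9-methylundecanal.

7-chloro-9-methylundecanal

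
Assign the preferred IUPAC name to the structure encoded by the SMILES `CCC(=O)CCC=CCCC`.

dec-6-en-3-one

The longest carbon chain that includes the carbonyl and the multiple bond has 10 carbons, so the parent hydride is decane.
The principal characteristic group is a ketone (C=O on an internal carbon), named with the suffix -one.
A C=C double bond in the chain gives the infix -ene-.
Choose the numbering such that numbering from this end puts the carbonyl group at C-3 rather than C-8.
This places the carbonyl at C-3; the double bond between C-6 and C-7.
Putting it together: dec-6-en-3-one.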